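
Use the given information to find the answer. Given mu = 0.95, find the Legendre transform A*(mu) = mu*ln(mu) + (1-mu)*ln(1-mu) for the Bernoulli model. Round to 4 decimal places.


Legendre transform for Bernoulli:
A*(mu) = mu*log(mu) + (1-mu)*log(1-mu).
mu = 0.95, 1-mu = 0.05.
mu*log(mu) = 0.95*log(0.95) = -0.048729.
(1-mu)*log(1-mu) = 0.05*log(0.05) = -0.149787.
A* = -0.048729 + -0.149787 = -0.1985

-0.1985


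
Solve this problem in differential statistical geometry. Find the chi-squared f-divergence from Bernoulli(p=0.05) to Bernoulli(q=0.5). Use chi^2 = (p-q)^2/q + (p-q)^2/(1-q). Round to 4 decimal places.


Chi-squared divergence between Bernoulli distributions:
chi^2 = (p-q)^2/q + (p-q)^2/(1-q).
p = 0.05, q = 0.5, p-q = -0.45.
(p-q)^2 = 0.2025.
term1 = 0.2025/0.5 = 0.405.
term2 = 0.2025/0.5 = 0.405.
chi^2 = 0.405 + 0.405 = 0.8100

0.8100


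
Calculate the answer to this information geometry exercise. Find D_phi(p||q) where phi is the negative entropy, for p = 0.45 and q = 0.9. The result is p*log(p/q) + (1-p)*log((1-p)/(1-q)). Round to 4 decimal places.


Bregman divergence with negative entropy generator:
D = p*log(p/q) + (1-p)*log((1-p)/(1-q)).
p = 0.45, q = 0.9.
p*log(p/q) = 0.45*log(0.45/0.9) = -0.311916.
(1-p)*log((1-p)/(1-q)) = 0.55*log(0.55/0.1) = 0.937611.
D = -0.311916 + 0.937611 = 0.6257

0.6257


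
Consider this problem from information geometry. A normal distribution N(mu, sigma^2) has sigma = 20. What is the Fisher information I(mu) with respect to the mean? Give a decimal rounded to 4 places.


The Fisher information for the mean of a normal distribution is I(mu) = 1/sigma^2.
sigma = 20, so sigma^2 = 400.
I(mu) = 1/400 = 0.0025

0.0025


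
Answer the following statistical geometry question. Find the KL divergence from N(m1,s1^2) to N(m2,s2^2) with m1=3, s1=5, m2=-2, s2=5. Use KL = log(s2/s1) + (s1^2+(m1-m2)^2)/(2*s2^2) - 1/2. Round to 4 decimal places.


KL divergence between normal distributions:
KL = log(s2/s1) + (s1^2 + (m1-m2)^2)/(2*s2^2) - 1/2.
log(5/5) = 0.0.
(5^2 + (3--2)^2)/(2*5^2) = (25 + 25)/50 = 1.0.
KL = 0.0 + 1.0 - 0.5 = 0.5000

0.5000


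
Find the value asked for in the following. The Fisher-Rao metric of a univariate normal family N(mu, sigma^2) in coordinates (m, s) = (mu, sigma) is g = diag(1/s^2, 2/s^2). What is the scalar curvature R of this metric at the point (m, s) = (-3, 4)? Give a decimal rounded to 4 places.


The metric has the form g = (A dm^2 + B ds^2)/s^2 with A = 1, B = 2.
Substitute u = sqrt(A/B)*m: g = B*(du^2 + ds^2)/s^2, i.e. B times the
Poincare upper half-plane metric, which has constant Gaussian curvature -1.
Scaling a 2D metric by a constant c divides the Gaussian curvature by c,
so K = -1/B = -1/(2) = -0.5000 everywhere (the point (m, s) = (-3, 4) is irrelevant:
the curvature is constant).
Scalar curvature in dimension 2: R = 2K = -2/(2) = -1.0000.

-1.0000


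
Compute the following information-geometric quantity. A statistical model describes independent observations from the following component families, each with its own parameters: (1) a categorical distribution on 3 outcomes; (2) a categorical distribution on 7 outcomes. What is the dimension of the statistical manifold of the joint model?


The dimension of a statistical manifold equals the number of free
(independent) real parameters of the model. For a product of independent
blocks the parameter counts add.
- categorical on 3 outcomes (probabilities sum to 1): 3-1 = 2.
- categorical on 7 outcomes (probabilities sum to 1): 7-1 = 6.
Total = 2 + 6 = 8.
Dimension = 8

8


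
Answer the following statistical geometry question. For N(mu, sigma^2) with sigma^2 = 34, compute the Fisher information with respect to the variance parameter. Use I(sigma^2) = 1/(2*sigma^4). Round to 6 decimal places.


Fisher information for variance: I(sigma^2) = 1/(2*sigma^4).
sigma^2 = 34, so sigma^4 = 1156.
I = 1/(2*1156) = 1/2312 = 0.000433

0.000433


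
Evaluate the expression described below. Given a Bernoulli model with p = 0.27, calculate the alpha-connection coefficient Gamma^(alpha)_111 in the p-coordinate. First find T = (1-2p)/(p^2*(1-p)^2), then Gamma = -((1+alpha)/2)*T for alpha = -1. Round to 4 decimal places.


Skewness (Amari-Chentsov) tensor: T = (1-2p)/(p^2*(1-p)^2).
p = 0.27, 1-2p = 0.46, p^2 = 0.0729, (1-p)^2 = 0.5329.
T = 0.46/(0.0729 * 0.5329) = 11.840896.
In the p-coordinate, Gamma^(alpha) = Gamma^(0) - (alpha/2)*T with Gamma^(0) = (1/2)*g'(p) = -T/2,
so Gamma^(alpha) = -((1+alpha)/2)*T.
alpha = -1, -(1+alpha)/2 = 0.0.
Gamma = 0.0 * 11.840896 = 0.0000

0.0000


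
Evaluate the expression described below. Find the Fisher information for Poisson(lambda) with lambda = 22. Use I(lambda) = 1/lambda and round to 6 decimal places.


Fisher information for Poisson: I(lambda) = 1/lambda.
lambda = 22.
I(lambda) = 1/22 = 0.045455

0.045455


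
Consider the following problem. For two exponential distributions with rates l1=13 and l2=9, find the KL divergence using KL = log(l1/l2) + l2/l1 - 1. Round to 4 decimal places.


KL divergence for exponential family:
KL = log(l1/l2) + l2/l1 - 1.
log(13/9) = 0.367725.
9/13 = 0.692308.
KL = 0.367725 + 0.692308 - 1 = 0.0600

0.0600


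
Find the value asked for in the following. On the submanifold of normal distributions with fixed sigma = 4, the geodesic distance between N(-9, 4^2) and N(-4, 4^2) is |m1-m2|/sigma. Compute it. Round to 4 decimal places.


On the fixed-variance normal subfamily, geodesic distance = |m1-m2|/sigma.
|-9 - -4| = 5.
sigma = 4.
d = 5/4 = 1.2500

1.2500


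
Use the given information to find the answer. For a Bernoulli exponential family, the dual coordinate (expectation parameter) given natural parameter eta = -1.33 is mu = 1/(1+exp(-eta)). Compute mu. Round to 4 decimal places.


Dual coordinate (expectation parameter) for Bernoulli:
mu = 1/(1+exp(-eta)).
eta = -1.33.
exp(-eta) = exp(1.33) = 3.781043.
mu = 1/(1+3.781043) = 0.2092

0.2092


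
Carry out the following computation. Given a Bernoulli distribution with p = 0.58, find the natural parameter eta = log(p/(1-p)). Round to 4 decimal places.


Natural parameter for Bernoulli: eta = log(p/(1-p)).
p = 0.58, 1-p = 0.42.
p/(1-p) = 1.380952.
eta = log(1.380952) = 0.3228

0.3228


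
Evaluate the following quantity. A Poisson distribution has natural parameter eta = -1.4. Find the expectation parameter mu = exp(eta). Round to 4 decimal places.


Expectation parameter for Poisson exponential family:
mu = exp(eta).
eta = -1.4.
mu = exp(-1.4) = 0.2466

0.2466


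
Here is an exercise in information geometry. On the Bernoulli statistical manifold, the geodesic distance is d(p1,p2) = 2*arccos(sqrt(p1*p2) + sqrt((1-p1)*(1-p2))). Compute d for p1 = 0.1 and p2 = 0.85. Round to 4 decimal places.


Geodesic distance on Bernoulli manifold:
d(p1,p2) = 2*arccos(sqrt(p1*p2) + sqrt((1-p1)*(1-p2))).
sqrt(p1*p2) = sqrt(0.1*0.85) = 0.291548.
sqrt((1-p1)*(1-p2)) = sqrt(0.9*0.15) = 0.367423.
arg = 0.291548 + 0.367423 = 0.658971.
d = 2*arccos(0.658971) = 1.7027

1.7027


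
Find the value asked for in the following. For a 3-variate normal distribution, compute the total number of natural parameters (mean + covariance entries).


Exponential family dimension calculation:
For 3-dim MVN: mean has 3 params, covariance has 3*4/2 = 6 unique entries.
Total dim = 3 + 6 = 9.

9


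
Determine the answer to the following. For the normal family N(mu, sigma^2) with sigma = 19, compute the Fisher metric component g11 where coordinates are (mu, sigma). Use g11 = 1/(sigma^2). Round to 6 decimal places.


For the 2-parameter normal family, the Fisher metric has:
  g11 = 1/sigma^2, g22 = 2/sigma^2.
sigma = 19, sigma^2 = 361.
g11 = 0.002770

0.002770


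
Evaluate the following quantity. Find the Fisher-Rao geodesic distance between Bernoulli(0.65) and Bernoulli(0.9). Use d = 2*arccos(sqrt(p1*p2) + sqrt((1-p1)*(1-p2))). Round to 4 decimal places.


Geodesic distance on Bernoulli manifold:
d(p1,p2) = 2*arccos(sqrt(p1*p2) + sqrt((1-p1)*(1-p2))).
sqrt(p1*p2) = sqrt(0.65*0.9) = 0.764853.
sqrt((1-p1)*(1-p2)) = sqrt(0.35*0.1) = 0.187083.
arg = 0.764853 + 0.187083 = 0.951936.
d = 2*arccos(0.951936) = 0.6226

0.6226


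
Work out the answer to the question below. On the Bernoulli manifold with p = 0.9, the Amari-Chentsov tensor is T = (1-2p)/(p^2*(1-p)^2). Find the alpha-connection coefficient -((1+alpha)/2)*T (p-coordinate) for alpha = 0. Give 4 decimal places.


Skewness (Amari-Chentsov) tensor: T = (1-2p)/(p^2*(1-p)^2).
p = 0.9, 1-2p = -0.8, p^2 = 0.81, (1-p)^2 = 0.01.
T = -0.8/(0.81 * 0.01) = -98.765432.
In the p-coordinate, Gamma^(alpha) = Gamma^(0) - (alpha/2)*T with Gamma^(0) = (1/2)*g'(p) = -T/2,
so Gamma^(alpha) = -((1+alpha)/2)*T.
alpha = 0, -(1+alpha)/2 = -0.5.
Gamma = -0.5 * -98.765432 = 49.3827

49.3827


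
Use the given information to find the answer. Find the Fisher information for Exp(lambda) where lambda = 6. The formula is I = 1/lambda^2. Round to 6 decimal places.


Fisher information for exponential: I(lambda) = 1/lambda^2.
lambda = 6, lambda^2 = 36.
I = 1/36 = 0.027778

0.027778


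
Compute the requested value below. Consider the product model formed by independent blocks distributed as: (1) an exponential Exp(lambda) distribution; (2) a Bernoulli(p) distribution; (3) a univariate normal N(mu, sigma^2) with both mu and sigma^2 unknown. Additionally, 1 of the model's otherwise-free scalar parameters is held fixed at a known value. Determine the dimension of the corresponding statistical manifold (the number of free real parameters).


The dimension of a statistical manifold equals the number of free
(independent) real parameters of the model. For a product of independent
blocks the parameter counts add.
- exponential (lambda): 1.
- Bernoulli (p): 1.
- normal (mu, sigma^2): 2.
Total = 1 + 1 + 2 = 4.
1 parameter(s) fixed at known values: 4 - 1 = 3.
Dimension = 3

3


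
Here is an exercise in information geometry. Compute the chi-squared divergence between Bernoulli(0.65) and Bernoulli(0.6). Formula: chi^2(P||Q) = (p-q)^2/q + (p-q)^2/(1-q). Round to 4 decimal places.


Chi-squared divergence between Bernoulli distributions:
chi^2 = (p-q)^2/q + (p-q)^2/(1-q).
p = 0.65, q = 0.6, p-q = 0.05.
(p-q)^2 = 0.0025.
term1 = 0.0025/0.6 = 0.004167.
term2 = 0.0025/0.4 = 0.00625.
chi^2 = 0.004167 + 0.00625 = 0.0104

0.0104


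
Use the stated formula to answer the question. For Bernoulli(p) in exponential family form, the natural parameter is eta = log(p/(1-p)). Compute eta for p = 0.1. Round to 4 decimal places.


Natural parameter for Bernoulli: eta = log(p/(1-p)).
p = 0.1, 1-p = 0.9.
p/(1-p) = 0.111111.
eta = log(0.111111) = -2.1972

-2.1972


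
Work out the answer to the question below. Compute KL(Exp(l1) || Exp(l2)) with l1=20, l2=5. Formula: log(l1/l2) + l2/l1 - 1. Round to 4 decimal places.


KL divergence for exponential family:
KL = log(l1/l2) + l2/l1 - 1.
log(20/5) = 1.386294.
5/20 = 0.25.
KL = 1.386294 + 0.25 - 1 = 0.6363

0.6363


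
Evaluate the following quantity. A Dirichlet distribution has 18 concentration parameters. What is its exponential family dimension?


Exponential family dimension calculation:
Dirichlet with 18 components has 18 natural parameters.

18


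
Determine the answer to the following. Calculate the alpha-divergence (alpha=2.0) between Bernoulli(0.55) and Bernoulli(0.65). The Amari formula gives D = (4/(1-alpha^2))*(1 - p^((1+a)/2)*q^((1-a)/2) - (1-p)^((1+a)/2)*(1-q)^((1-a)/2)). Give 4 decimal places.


Amari alpha-divergence:
D = (4/(1-alpha^2))*(1 - p^((1+a)/2)*q^((1-a)/2) - (1-p)^((1+a)/2)*(1-q)^((1-a)/2)).
alpha = 2.0, p = 0.55, q = 0.65.
e1 = (1+alpha)/2 = 1.5, e2 = (1-alpha)/2 = -0.5.
t1 = p^e1 * q^e2 = 0.55^1.5 * 0.65^-0.5 = 0.505926.
t2 = (1-p)^e1 * (1-q)^e2 = 0.45^1.5 * 0.35^-0.5 = 0.510252.
4/(1-alpha^2) = -1.333333.
D = -1.333333*(1 - 0.505926 - 0.510252) = 0.0216

0.0216


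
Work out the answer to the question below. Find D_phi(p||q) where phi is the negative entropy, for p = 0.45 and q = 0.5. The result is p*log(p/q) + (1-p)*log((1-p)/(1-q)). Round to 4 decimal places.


Bregman divergence with negative entropy generator:
D = p*log(p/q) + (1-p)*log((1-p)/(1-q)).
p = 0.45, q = 0.5.
p*log(p/q) = 0.45*log(0.45/0.5) = -0.047412.
(1-p)*log((1-p)/(1-q)) = 0.55*log(0.55/0.5) = 0.052421.
D = -0.047412 + 0.052421 = 0.0050

0.0050


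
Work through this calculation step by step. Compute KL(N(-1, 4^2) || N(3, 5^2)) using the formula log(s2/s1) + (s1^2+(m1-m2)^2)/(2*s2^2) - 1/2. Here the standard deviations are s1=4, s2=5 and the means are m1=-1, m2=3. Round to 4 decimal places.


KL divergence between normal distributions:
KL = log(s2/s1) + (s1^2 + (m1-m2)^2)/(2*s2^2) - 1/2.
log(5/4) = 0.223144.
(4^2 + (-1-3)^2)/(2*5^2) = (16 + 16)/50 = 0.64.
KL = 0.223144 + 0.64 - 0.5 = 0.3631

0.3631


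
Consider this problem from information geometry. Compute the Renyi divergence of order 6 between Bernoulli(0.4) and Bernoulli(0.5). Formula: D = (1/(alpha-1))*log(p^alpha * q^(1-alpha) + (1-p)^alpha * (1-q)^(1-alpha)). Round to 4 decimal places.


Renyi divergence of order alpha between Bernoulli distributions:
D = (1/(alpha-1))*log(p^alpha * q^(1-alpha) + (1-p)^alpha * (1-q)^(1-alpha)).
alpha = 6, p = 0.4, q = 0.5.
p^alpha * q^(1-alpha) = 0.4^6 * 0.5^-5 = 0.131072.
(1-p)^alpha * (1-q)^(1-alpha) = 0.6^6 * 0.5^-5 = 1.492992.
sum = 0.131072 + 1.492992 = 1.624064.
D = (1/5)*log(1.624064) = 0.0970

0.0970


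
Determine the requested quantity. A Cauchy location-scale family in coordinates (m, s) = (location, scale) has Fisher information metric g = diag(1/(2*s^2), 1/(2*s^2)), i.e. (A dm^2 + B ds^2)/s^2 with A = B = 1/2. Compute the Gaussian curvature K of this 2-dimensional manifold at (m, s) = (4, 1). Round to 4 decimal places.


The metric has the form g = (A dm^2 + B ds^2)/s^2 with A = 1/2, B = 1/2.
Substitute u = sqrt(A/B)*m: g = B*(du^2 + ds^2)/s^2, i.e. B times the
Poincare upper half-plane metric, which has constant Gaussian curvature -1.
Scaling a 2D metric by a constant c divides the Gaussian curvature by c,
so K = -1/B = -1/(1/2) = -2.0000 everywhere (the point (m, s) = (4, 1) is irrelevant:
the curvature is constant).
The requested Gaussian curvature is K = -2.0000.

-2.0000


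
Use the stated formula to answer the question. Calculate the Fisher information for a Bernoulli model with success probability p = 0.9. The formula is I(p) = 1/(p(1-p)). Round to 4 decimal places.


For Bernoulli(p), Fisher information is I(p) = 1/(p*(1-p)).
p = 0.9, 1-p = 0.1.
p*(1-p) = 0.09.
I(p) = 1/0.09 = 11.1111

11.1111


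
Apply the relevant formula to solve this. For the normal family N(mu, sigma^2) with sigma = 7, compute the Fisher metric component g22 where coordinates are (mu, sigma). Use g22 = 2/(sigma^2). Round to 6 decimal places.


For the 2-parameter normal family, the Fisher metric has:
  g11 = 1/sigma^2, g22 = 2/sigma^2.
sigma = 7, sigma^2 = 49.
g22 = 0.040816

0.040816


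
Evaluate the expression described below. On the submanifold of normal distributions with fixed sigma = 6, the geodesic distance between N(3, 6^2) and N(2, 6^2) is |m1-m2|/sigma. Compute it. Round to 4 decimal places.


On the fixed-variance normal subfamily, geodesic distance = |m1-m2|/sigma.
|3 - 2| = 1.
sigma = 6.
d = 1/6 = 0.1667

0.1667


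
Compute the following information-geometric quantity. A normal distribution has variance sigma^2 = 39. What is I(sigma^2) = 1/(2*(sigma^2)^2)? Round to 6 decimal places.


Fisher information for variance: I(sigma^2) = 1/(2*sigma^4).
sigma^2 = 39, so sigma^4 = 1521.
I = 1/(2*1521) = 1/3042 = 0.000329

0.000329


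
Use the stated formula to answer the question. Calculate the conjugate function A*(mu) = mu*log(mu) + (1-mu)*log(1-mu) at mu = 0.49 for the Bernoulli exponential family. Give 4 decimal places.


Legendre transform for Bernoulli:
A*(mu) = mu*log(mu) + (1-mu)*log(1-mu).
mu = 0.49, 1-mu = 0.51.
mu*log(mu) = 0.49*log(0.49) = -0.349541.
(1-mu)*log(1-mu) = 0.51*log(0.51) = -0.343406.
A* = -0.349541 + -0.343406 = -0.6929

-0.6929


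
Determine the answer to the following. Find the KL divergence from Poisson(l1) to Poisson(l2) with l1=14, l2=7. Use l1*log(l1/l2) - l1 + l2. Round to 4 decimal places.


KL divergence for Poisson:
KL = l1*log(l1/l2) - l1 + l2.
l1 = 14, l2 = 7.
log(14/7) = 0.693147.
l1*log(l1/l2) = 14 * 0.693147 = 9.704061.
KL = 9.704061 - 14 + 7 = 2.7041

2.7041


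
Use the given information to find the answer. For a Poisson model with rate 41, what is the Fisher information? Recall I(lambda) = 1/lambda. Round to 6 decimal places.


Fisher information for Poisson: I(lambda) = 1/lambda.
lambda = 41.
I(lambda) = 1/41 = 0.024390

0.024390


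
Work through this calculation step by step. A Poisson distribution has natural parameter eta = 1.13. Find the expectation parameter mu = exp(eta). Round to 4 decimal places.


Expectation parameter for Poisson exponential family:
mu = exp(eta).
eta = 1.13.
mu = exp(1.13) = 3.0957

3.0957


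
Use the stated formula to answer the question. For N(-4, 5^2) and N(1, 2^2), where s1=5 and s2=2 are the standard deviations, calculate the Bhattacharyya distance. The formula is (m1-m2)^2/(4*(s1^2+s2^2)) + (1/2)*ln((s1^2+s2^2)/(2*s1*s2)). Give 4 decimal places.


Bhattacharyya distance between two Gaussians:
DB = (m1-m2)^2/(4*(s1^2+s2^2)) + (1/2)*ln((s1^2+s2^2)/(2*s1*s2)).
(m1-m2)^2 = (-5)^2 = 25.
s1^2+s2^2 = 25 + 4 = 29.
term1 = 25/116 = 0.215517.
term2 = 0.5*ln(29/20.0) = 0.185782.
DB = 0.215517 + 0.185782 = 0.4013

0.4013


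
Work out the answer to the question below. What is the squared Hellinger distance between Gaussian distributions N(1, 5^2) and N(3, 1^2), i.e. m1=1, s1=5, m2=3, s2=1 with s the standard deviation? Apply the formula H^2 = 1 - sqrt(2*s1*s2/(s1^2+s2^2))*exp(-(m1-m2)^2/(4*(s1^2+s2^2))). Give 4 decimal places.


Squared Hellinger distance for Gaussians:
H^2 = 1 - sqrt(2*s1*s2/(s1^2+s2^2)) * exp(-(m1-m2)^2/(4*(s1^2+s2^2))).
s1^2 = 25, s2^2 = 1, s1^2+s2^2 = 26.
sqrt(2*5*1/(26)) = 0.620174.
(m1-m2)^2 = (-2)^2 = 4.
exp(-4/(4*26)) = exp(-0.038462) = 0.962269.
H^2 = 1 - 0.620174*0.962269 = 0.4032

0.4032


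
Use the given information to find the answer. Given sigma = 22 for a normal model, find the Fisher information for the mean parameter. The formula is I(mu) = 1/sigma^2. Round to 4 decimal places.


The Fisher information for the mean of a normal distribution is I(mu) = 1/sigma^2.
sigma = 22, so sigma^2 = 484.
I(mu) = 1/484 = 0.0021

0.0021


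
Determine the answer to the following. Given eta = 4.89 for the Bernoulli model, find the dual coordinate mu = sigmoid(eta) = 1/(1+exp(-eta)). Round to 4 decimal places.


Dual coordinate (expectation parameter) for Bernoulli:
mu = 1/(1+exp(-eta)).
eta = 4.89.
exp(-eta) = exp(-4.89) = 0.007521.
mu = 1/(1+0.007521) = 0.9925

0.9925


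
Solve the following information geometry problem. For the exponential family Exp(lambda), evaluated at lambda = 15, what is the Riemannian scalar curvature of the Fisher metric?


This family has a single free parameter, so its statistical manifold
is 1-dimensional. The Riemann curvature tensor of any 1-dimensional
Riemannian manifold vanishes identically, so R = 0.

0


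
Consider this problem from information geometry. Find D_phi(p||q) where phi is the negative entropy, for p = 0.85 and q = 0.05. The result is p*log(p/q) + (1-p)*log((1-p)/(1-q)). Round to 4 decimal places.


Bregman divergence with negative entropy generator:
D = p*log(p/q) + (1-p)*log((1-p)/(1-q)).
p = 0.85, q = 0.05.
p*log(p/q) = 0.85*log(0.85/0.05) = 2.408231.
(1-p)*log((1-p)/(1-q)) = 0.15*log(0.15/0.95) = -0.276874.
D = 2.408231 + -0.276874 = 2.1314

2.1314


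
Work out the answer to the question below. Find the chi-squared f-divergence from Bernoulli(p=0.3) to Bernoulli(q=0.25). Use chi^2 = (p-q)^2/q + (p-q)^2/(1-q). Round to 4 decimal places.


Chi-squared divergence between Bernoulli distributions:
chi^2 = (p-q)^2/q + (p-q)^2/(1-q).
p = 0.3, q = 0.25, p-q = 0.05.
(p-q)^2 = 0.0025.
term1 = 0.0025/0.25 = 0.01.
term2 = 0.0025/0.75 = 0.003333.
chi^2 = 0.01 + 0.003333 = 0.0133

0.0133


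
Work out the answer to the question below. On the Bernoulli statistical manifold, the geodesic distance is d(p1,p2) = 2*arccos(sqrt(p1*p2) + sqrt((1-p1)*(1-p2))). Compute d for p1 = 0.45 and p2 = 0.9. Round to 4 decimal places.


Geodesic distance on Bernoulli manifold:
d(p1,p2) = 2*arccos(sqrt(p1*p2) + sqrt((1-p1)*(1-p2))).
sqrt(p1*p2) = sqrt(0.45*0.9) = 0.636396.
sqrt((1-p1)*(1-p2)) = sqrt(0.55*0.1) = 0.234521.
arg = 0.636396 + 0.234521 = 0.870917.
d = 2*arccos(0.870917) = 1.0275

1.0275


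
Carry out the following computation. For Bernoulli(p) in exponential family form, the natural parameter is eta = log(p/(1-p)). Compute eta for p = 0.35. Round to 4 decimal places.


Natural parameter for Bernoulli: eta = log(p/(1-p)).
p = 0.35, 1-p = 0.65.
p/(1-p) = 0.538462.
eta = log(0.538462) = -0.6190

-0.6190


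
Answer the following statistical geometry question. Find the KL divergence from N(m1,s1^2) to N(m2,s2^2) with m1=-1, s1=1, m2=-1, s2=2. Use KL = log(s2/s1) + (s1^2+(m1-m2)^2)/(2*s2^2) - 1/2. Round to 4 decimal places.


KL divergence between normal distributions:
KL = log(s2/s1) + (s1^2 + (m1-m2)^2)/(2*s2^2) - 1/2.
log(2/1) = 0.693147.
(1^2 + (-1--1)^2)/(2*2^2) = (1 + 0)/8 = 0.125.
KL = 0.693147 + 0.125 - 0.5 = 0.3181

0.3181


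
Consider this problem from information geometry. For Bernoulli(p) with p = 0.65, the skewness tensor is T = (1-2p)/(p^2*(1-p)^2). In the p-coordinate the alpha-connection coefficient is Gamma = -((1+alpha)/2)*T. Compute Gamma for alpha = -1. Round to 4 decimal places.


Skewness (Amari-Chentsov) tensor: T = (1-2p)/(p^2*(1-p)^2).
p = 0.65, 1-2p = -0.3, p^2 = 0.4225, (1-p)^2 = 0.1225.
T = -0.3/(0.4225 * 0.1225) = -5.796401.
In the p-coordinate, Gamma^(alpha) = Gamma^(0) - (alpha/2)*T with Gamma^(0) = (1/2)*g'(p) = -T/2,
so Gamma^(alpha) = -((1+alpha)/2)*T.
alpha = -1, -(1+alpha)/2 = 0.0.
Gamma = 0.0 * -5.796401 = 0.0000

0.0000


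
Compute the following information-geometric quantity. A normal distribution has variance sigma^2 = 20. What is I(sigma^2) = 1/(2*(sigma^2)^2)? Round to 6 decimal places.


Fisher information for variance: I(sigma^2) = 1/(2*sigma^4).
sigma^2 = 20, so sigma^4 = 400.
I = 1/(2*400) = 1/800 = 0.001250

0.001250


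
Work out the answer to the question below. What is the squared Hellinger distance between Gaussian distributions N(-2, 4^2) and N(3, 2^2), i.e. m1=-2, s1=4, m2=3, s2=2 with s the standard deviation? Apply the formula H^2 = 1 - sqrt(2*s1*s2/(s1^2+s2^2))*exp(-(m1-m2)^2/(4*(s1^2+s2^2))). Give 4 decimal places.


Squared Hellinger distance for Gaussians:
H^2 = 1 - sqrt(2*s1*s2/(s1^2+s2^2)) * exp(-(m1-m2)^2/(4*(s1^2+s2^2))).
s1^2 = 16, s2^2 = 4, s1^2+s2^2 = 20.
sqrt(2*4*2/(20)) = 0.894427.
(m1-m2)^2 = (-5)^2 = 25.
exp(-25/(4*20)) = exp(-0.3125) = 0.731616.
H^2 = 1 - 0.894427*0.731616 = 0.3456

0.3456


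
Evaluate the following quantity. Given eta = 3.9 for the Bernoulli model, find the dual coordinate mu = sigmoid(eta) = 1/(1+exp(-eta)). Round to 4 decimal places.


Dual coordinate (expectation parameter) for Bernoulli:
mu = 1/(1+exp(-eta)).
eta = 3.9.
exp(-eta) = exp(-3.9) = 0.020242.
mu = 1/(1+0.020242) = 0.9802

0.9802


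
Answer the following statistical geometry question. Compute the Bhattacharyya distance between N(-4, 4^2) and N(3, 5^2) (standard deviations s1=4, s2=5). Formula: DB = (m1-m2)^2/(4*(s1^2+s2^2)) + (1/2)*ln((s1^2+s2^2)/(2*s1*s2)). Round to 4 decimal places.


Bhattacharyya distance between two Gaussians:
DB = (m1-m2)^2/(4*(s1^2+s2^2)) + (1/2)*ln((s1^2+s2^2)/(2*s1*s2)).
(m1-m2)^2 = (-7)^2 = 49.
s1^2+s2^2 = 16 + 25 = 41.
term1 = 49/164 = 0.29878.
term2 = 0.5*ln(41/40.0) = 0.012346.
DB = 0.29878 + 0.012346 = 0.3111

0.3111


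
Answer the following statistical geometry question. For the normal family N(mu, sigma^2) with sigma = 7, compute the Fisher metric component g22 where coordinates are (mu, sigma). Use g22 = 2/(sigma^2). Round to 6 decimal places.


For the 2-parameter normal family, the Fisher metric has:
  g11 = 1/sigma^2, g22 = 2/sigma^2.
sigma = 7, sigma^2 = 49.
g22 = 0.040816

0.040816


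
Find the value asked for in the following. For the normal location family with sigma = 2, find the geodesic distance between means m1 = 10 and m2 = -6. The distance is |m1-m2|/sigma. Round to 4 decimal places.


On the fixed-variance normal subfamily, geodesic distance = |m1-m2|/sigma.
|10 - -6| = 16.
sigma = 2.
d = 16/2 = 8.0000

8.0000


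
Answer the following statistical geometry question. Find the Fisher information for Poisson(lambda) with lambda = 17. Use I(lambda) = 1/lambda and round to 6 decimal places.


Fisher information for Poisson: I(lambda) = 1/lambda.
lambda = 17.
I(lambda) = 1/17 = 0.058824

0.058824


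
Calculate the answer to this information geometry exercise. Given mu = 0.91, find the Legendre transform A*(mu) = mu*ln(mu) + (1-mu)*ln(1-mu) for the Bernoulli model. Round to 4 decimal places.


Legendre transform for Bernoulli:
A*(mu) = mu*log(mu) + (1-mu)*log(1-mu).
mu = 0.91, 1-mu = 0.09.
mu*log(mu) = 0.91*log(0.91) = -0.085823.
(1-mu)*log(1-mu) = 0.09*log(0.09) = -0.216715.
A* = -0.085823 + -0.216715 = -0.3025

-0.3025


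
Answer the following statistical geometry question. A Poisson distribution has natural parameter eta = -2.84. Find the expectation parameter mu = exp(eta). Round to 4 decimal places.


Expectation parameter for Poisson exponential family:
mu = exp(eta).
eta = -2.84.
mu = exp(-2.84) = 0.0584

0.0584


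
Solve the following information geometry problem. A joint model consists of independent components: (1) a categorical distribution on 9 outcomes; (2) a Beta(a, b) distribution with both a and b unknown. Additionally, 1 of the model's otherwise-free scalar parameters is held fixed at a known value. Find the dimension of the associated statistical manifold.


The dimension of a statistical manifold equals the number of free
(independent) real parameters of the model. For a product of independent
blocks the parameter counts add.
- categorical on 9 outcomes (probabilities sum to 1): 9-1 = 8.
- Beta (a, b): 2.
Total = 8 + 2 = 10.
1 parameter(s) fixed at known values: 10 - 1 = 9.
Dimension = 9

9


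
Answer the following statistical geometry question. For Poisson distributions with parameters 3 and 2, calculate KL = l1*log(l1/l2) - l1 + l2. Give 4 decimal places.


KL divergence for Poisson:
KL = l1*log(l1/l2) - l1 + l2.
l1 = 3, l2 = 2.
log(3/2) = 0.405465.
l1*log(l1/l2) = 3 * 0.405465 = 1.216395.
KL = 1.216395 - 3 + 2 = 0.2164

0.2164


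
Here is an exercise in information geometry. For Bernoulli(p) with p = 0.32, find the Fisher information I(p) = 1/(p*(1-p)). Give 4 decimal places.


For Bernoulli(p), Fisher information is I(p) = 1/(p*(1-p)).
p = 0.32, 1-p = 0.68.
p*(1-p) = 0.2176.
I(p) = 1/0.2176 = 4.5956

4.5956


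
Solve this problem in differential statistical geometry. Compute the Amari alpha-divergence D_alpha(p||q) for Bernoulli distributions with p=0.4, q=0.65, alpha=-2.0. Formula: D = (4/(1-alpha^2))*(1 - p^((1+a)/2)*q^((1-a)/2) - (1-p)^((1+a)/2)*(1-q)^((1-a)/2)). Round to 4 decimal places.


Amari alpha-divergence:
D = (4/(1-alpha^2))*(1 - p^((1+a)/2)*q^((1-a)/2) - (1-p)^((1+a)/2)*(1-q)^((1-a)/2)).
alpha = -2.0, p = 0.4, q = 0.65.
e1 = (1+alpha)/2 = -0.5, e2 = (1-alpha)/2 = 1.5.
t1 = p^e1 * q^e2 = 0.4^-0.5 * 0.65^1.5 = 0.828591.
t2 = (1-p)^e1 * (1-q)^e2 = 0.6^-0.5 * 0.35^1.5 = 0.267317.
4/(1-alpha^2) = -1.333333.
D = -1.333333*(1 - 0.828591 - 0.267317) = 0.1279

0.1279


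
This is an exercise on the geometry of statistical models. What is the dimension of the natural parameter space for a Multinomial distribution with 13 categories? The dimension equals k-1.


Exponential family dimension calculation:
For Multinomial with k=13 categories, dim = k-1 = 12.

12


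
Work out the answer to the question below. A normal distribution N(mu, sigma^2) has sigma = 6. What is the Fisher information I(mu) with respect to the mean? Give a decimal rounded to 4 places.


The Fisher information for the mean of a normal distribution is I(mu) = 1/sigma^2.
sigma = 6, so sigma^2 = 36.
I(mu) = 1/36 = 0.0278

0.0278


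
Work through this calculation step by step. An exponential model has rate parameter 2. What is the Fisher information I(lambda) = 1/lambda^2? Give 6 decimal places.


Fisher information for exponential: I(lambda) = 1/lambda^2.
lambda = 2, lambda^2 = 4.
I = 1/4 = 0.250000

0.250000


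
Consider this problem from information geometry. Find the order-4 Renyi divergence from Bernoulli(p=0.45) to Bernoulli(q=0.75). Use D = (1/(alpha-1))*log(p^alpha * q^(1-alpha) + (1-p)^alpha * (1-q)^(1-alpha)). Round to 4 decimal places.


Renyi divergence of order alpha between Bernoulli distributions:
D = (1/(alpha-1))*log(p^alpha * q^(1-alpha) + (1-p)^alpha * (1-q)^(1-alpha)).
alpha = 4, p = 0.45, q = 0.75.
p^alpha * q^(1-alpha) = 0.45^4 * 0.75^-3 = 0.0972.
(1-p)^alpha * (1-q)^(1-alpha) = 0.55^4 * 0.25^-3 = 5.8564.
sum = 0.0972 + 5.8564 = 5.9536.
D = (1/3)*log(5.9536) = 0.5947

0.5947


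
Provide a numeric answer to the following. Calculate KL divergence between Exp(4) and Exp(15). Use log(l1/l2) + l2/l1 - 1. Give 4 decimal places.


KL divergence for exponential family:
KL = log(l1/l2) + l2/l1 - 1.
log(4/15) = -1.321756.
15/4 = 3.75.
KL = -1.321756 + 3.75 - 1 = 1.4282

1.4282


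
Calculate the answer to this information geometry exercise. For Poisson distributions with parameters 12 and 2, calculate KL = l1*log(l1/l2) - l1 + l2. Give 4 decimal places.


KL divergence for Poisson:
KL = l1*log(l1/l2) - l1 + l2.
l1 = 12, l2 = 2.
log(12/2) = 1.791759.
l1*log(l1/l2) = 12 * 1.791759 = 21.501114.
KL = 21.501114 - 12 + 2 = 11.5011

11.5011


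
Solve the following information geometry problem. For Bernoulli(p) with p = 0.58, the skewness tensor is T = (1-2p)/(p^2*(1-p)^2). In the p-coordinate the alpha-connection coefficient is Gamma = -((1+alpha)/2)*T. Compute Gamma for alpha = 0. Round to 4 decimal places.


Skewness (Amari-Chentsov) tensor: T = (1-2p)/(p^2*(1-p)^2).
p = 0.58, 1-2p = -0.16, p^2 = 0.3364, (1-p)^2 = 0.1764.
T = -0.16/(0.3364 * 0.1764) = -2.696283.
In the p-coordinate, Gamma^(alpha) = Gamma^(0) - (alpha/2)*T with Gamma^(0) = (1/2)*g'(p) = -T/2,
so Gamma^(alpha) = -((1+alpha)/2)*T.
alpha = 0, -(1+alpha)/2 = -0.5.
Gamma = -0.5 * -2.696283 = 1.3481

1.3481


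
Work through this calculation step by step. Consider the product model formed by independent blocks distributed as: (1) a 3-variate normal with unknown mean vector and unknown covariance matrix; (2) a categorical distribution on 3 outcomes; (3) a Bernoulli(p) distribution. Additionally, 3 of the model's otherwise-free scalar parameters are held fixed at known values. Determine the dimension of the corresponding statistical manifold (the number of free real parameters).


The dimension of a statistical manifold equals the number of free
(independent) real parameters of the model. For a product of independent
blocks the parameter counts add.
- 3-variate normal: 3 (mean) + 3*4/2 = 6 (symmetric covariance) = 9.
- categorical on 3 outcomes (probabilities sum to 1): 3-1 = 2.
- Bernoulli (p): 1.
Total = 9 + 2 + 1 = 12.
3 parameter(s) fixed at known values: 12 - 3 = 9.
Dimension = 9

9


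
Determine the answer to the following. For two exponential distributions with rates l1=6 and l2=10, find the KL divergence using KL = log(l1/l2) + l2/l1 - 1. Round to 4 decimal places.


KL divergence for exponential family:
KL = log(l1/l2) + l2/l1 - 1.
log(6/10) = -0.510826.
10/6 = 1.666667.
KL = -0.510826 + 1.666667 - 1 = 0.1558

0.1558


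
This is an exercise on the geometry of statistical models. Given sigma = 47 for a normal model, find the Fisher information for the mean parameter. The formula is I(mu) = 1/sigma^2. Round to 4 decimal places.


The Fisher information for the mean of a normal distribution is I(mu) = 1/sigma^2.
sigma = 47, so sigma^2 = 2209.
I(mu) = 1/2209 = 0.0005

0.0005


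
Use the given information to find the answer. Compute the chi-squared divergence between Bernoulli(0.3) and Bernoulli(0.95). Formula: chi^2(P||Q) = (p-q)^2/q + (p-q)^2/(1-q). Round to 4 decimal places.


Chi-squared divergence between Bernoulli distributions:
chi^2 = (p-q)^2/q + (p-q)^2/(1-q).
p = 0.3, q = 0.95, p-q = -0.65.
(p-q)^2 = 0.4225.
term1 = 0.4225/0.95 = 0.444737.
term2 = 0.4225/0.05 = 8.45.
chi^2 = 0.444737 + 8.45 = 8.8947

8.8947


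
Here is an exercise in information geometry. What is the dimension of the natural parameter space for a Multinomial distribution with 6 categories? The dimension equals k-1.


Exponential family dimension calculation:
For Multinomial with k=6 categories, dim = k-1 = 5.

5


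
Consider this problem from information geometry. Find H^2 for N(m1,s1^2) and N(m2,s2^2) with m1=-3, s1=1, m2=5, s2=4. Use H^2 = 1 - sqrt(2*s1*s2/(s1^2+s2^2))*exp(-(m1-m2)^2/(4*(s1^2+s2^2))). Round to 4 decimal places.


Squared Hellinger distance for Gaussians:
H^2 = 1 - sqrt(2*s1*s2/(s1^2+s2^2)) * exp(-(m1-m2)^2/(4*(s1^2+s2^2))).
s1^2 = 1, s2^2 = 16, s1^2+s2^2 = 17.
sqrt(2*1*4/(17)) = 0.685994.
(m1-m2)^2 = (-8)^2 = 64.
exp(-64/(4*17)) = exp(-0.941176) = 0.390169.
H^2 = 1 - 0.685994*0.390169 = 0.7323

0.7323


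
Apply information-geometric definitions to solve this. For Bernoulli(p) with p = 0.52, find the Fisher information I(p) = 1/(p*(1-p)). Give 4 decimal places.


For Bernoulli(p), Fisher information is I(p) = 1/(p*(1-p)).
p = 0.52, 1-p = 0.48.
p*(1-p) = 0.2496.
I(p) = 1/0.2496 = 4.0064

4.0064


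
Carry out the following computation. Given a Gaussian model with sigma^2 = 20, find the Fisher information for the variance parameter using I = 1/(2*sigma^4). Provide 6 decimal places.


Fisher information for variance: I(sigma^2) = 1/(2*sigma^4).
sigma^2 = 20, so sigma^4 = 400.
I = 1/(2*400) = 1/800 = 0.001250

0.001250


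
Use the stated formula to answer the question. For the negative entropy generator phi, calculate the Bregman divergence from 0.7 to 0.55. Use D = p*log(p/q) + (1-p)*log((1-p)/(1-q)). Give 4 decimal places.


Bregman divergence with negative entropy generator:
D = p*log(p/q) + (1-p)*log((1-p)/(1-q)).
p = 0.7, q = 0.55.
p*log(p/q) = 0.7*log(0.7/0.55) = 0.168813.
(1-p)*log((1-p)/(1-q)) = 0.3*log(0.3/0.45) = -0.12164.
D = 0.168813 + -0.12164 = 0.0472

0.0472


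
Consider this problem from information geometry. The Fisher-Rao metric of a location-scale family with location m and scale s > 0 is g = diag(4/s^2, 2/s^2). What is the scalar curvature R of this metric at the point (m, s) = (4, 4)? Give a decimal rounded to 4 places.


The metric has the form g = (A dm^2 + B ds^2)/s^2 with A = 4, B = 2.
Substitute u = sqrt(A/B)*m: g = B*(du^2 + ds^2)/s^2, i.e. B times the
Poincare upper half-plane metric, which has constant Gaussian curvature -1.
Scaling a 2D metric by a constant c divides the Gaussian curvature by c,
so K = -1/B = -1/(2) = -0.5000 everywhere (the point (m, s) = (4, 4) is irrelevant:
the curvature is constant).
Scalar curvature in dimension 2: R = 2K = -2/(2) = -1.0000.

-1.0000


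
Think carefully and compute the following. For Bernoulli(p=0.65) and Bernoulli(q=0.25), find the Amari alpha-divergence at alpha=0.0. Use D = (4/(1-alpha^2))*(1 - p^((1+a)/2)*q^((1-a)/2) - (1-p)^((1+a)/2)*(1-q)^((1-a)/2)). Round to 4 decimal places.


Amari alpha-divergence:
D = (4/(1-alpha^2))*(1 - p^((1+a)/2)*q^((1-a)/2) - (1-p)^((1+a)/2)*(1-q)^((1-a)/2)).
alpha = 0.0, p = 0.65, q = 0.25.
e1 = (1+alpha)/2 = 0.5, e2 = (1-alpha)/2 = 0.5.
t1 = p^e1 * q^e2 = 0.65^0.5 * 0.25^0.5 = 0.403113.
t2 = (1-p)^e1 * (1-q)^e2 = 0.35^0.5 * 0.75^0.5 = 0.512348.
4/(1-alpha^2) = 4.0.
D = 4.0*(1 - 0.403113 - 0.512348) = 0.3382

0.3382


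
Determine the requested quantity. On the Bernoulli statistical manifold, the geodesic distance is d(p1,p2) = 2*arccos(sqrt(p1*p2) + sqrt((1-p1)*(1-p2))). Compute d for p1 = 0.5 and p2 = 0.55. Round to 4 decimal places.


Geodesic distance on Bernoulli manifold:
d(p1,p2) = 2*arccos(sqrt(p1*p2) + sqrt((1-p1)*(1-p2))).
sqrt(p1*p2) = sqrt(0.5*0.55) = 0.524404.
sqrt((1-p1)*(1-p2)) = sqrt(0.5*0.45) = 0.474342.
arg = 0.524404 + 0.474342 = 0.998746.
d = 2*arccos(0.998746) = 0.1002

0.1002


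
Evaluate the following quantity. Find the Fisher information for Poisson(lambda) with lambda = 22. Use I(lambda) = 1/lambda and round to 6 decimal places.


Fisher information for Poisson: I(lambda) = 1/lambda.
lambda = 22.
I(lambda) = 1/22 = 0.045455

0.045455


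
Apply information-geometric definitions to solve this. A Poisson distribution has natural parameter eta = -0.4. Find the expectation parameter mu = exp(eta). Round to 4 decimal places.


Expectation parameter for Poisson exponential family:
mu = exp(eta).
eta = -0.4.
mu = exp(-0.4) = 0.6703

0.6703


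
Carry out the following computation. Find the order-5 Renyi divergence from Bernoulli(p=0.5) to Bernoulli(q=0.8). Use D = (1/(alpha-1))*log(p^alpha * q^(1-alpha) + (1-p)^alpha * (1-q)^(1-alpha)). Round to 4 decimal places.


Renyi divergence of order alpha between Bernoulli distributions:
D = (1/(alpha-1))*log(p^alpha * q^(1-alpha) + (1-p)^alpha * (1-q)^(1-alpha)).
alpha = 5, p = 0.5, q = 0.8.
p^alpha * q^(1-alpha) = 0.5^5 * 0.8^-4 = 0.076294.
(1-p)^alpha * (1-q)^(1-alpha) = 0.5^5 * 0.2^-4 = 19.53125.
sum = 0.076294 + 19.53125 = 19.607544.
D = (1/4)*log(19.607544) = 0.7440

0.7440


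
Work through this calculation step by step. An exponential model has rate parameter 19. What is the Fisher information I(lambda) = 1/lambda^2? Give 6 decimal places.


Fisher information for exponential: I(lambda) = 1/lambda^2.
lambda = 19, lambda^2 = 361.
I = 1/361 = 0.002770

0.002770


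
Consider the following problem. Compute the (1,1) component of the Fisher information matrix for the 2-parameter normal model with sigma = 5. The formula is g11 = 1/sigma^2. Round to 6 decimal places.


For the 2-parameter normal family, the Fisher metric has:
  g11 = 1/sigma^2, g22 = 2/sigma^2.
sigma = 5, sigma^2 = 25.
g11 = 0.040000

0.040000


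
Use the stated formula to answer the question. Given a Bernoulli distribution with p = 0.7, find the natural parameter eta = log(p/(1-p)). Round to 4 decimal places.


Natural parameter for Bernoulli: eta = log(p/(1-p)).
p = 0.7, 1-p = 0.3.
p/(1-p) = 2.333333.
eta = log(2.333333) = 0.8473

0.8473


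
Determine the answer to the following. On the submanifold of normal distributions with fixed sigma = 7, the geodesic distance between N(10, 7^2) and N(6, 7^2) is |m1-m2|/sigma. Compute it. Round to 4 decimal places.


On the fixed-variance normal subfamily, geodesic distance = |m1-m2|/sigma.
|10 - 6| = 4.
sigma = 7.
d = 4/7 = 0.5714

0.5714


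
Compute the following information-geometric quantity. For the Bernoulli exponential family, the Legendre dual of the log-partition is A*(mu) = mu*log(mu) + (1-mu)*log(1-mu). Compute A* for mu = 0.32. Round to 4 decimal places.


Legendre transform for Bernoulli:
A*(mu) = mu*log(mu) + (1-mu)*log(1-mu).
mu = 0.32, 1-mu = 0.68.
mu*log(mu) = 0.32*log(0.32) = -0.364619.
(1-mu)*log(1-mu) = 0.68*log(0.68) = -0.26225.
A* = -0.364619 + -0.26225 = -0.6269

-0.6269


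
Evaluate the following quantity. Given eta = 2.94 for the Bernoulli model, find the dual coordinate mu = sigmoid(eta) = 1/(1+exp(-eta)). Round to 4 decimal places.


Dual coordinate (expectation parameter) for Bernoulli:
mu = 1/(1+exp(-eta)).
eta = 2.94.
exp(-eta) = exp(-2.94) = 0.052866.
mu = 1/(1+0.052866) = 0.9498

0.9498


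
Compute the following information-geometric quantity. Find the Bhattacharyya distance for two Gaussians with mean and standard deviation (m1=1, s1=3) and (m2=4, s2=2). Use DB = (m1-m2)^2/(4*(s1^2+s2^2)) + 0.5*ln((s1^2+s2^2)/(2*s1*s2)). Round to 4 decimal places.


Bhattacharyya distance between two Gaussians:
DB = (m1-m2)^2/(4*(s1^2+s2^2)) + (1/2)*ln((s1^2+s2^2)/(2*s1*s2)).
(m1-m2)^2 = (-3)^2 = 9.
s1^2+s2^2 = 9 + 4 = 13.
term1 = 9/52 = 0.173077.
term2 = 0.5*ln(13/12.0) = 0.040021.
DB = 0.173077 + 0.040021 = 0.2131

0.2131
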